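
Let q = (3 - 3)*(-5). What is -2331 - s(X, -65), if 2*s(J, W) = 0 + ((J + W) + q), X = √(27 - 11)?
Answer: -4601/2 ≈ -2300.5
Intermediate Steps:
q = 0 (q = 0*(-5) = 0)
X = 4 (X = √16 = 4)
s(J, W) = J/2 + W/2 (s(J, W) = (0 + ((J + W) + 0))/2 = (0 + (J + W))/2 = (J + W)/2 = J/2 + W/2)
-2331 - s(X, -65) = -2331 - ((½)*4 + (½)*(-65)) = -2331 - (2 - 65/2) = -2331 - 1*(-61/2) = -2331 + 61/2 = -4601/2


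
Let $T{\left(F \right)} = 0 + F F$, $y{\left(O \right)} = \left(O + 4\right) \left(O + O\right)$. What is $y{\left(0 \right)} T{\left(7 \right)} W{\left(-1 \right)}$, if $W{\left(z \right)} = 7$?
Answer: $0$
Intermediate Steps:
$y{\left(O \right)} = 2 O \left(4 + O\right)$ ($y{\left(O \right)} = \left(4 + O\right) 2 O = 2 O \left(4 + O\right)$)
$T{\left(F \right)} = F^{2}$ ($T{\left(F \right)} = 0 + F^{2} = F^{2}$)
$y{\left(0 \right)} T{\left(7 \right)} W{\left(-1 \right)} = 2 \cdot 0 \left(4 + 0\right) 7^{2} \cdot 7 = 2 \cdot 0 \cdot 4 \cdot 49 \cdot 7 = 0 \cdot 49 \cdot 7 = 0 \cdot 7 = 0$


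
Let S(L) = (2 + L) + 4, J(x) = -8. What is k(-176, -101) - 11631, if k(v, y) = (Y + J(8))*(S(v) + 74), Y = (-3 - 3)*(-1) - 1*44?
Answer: -7215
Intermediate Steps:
S(L) = 6 + L
Y = -38 (Y = -6*(-1) - 44 = 6 - 44 = -38)
k(v, y) = -3680 - 46*v (k(v, y) = (-38 - 8)*((6 + v) + 74) = -46*(80 + v) = -3680 - 46*v)
k(-176, -101) - 11631 = (-3680 - 46*(-176)) - 11631 = (-3680 + 8096) - 11631 = 4416 - 11631 = -7215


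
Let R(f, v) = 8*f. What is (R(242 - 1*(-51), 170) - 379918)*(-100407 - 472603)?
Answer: 216353677740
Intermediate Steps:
(R(242 - 1*(-51), 170) - 379918)*(-100407 - 472603) = (8*(242 - 1*(-51)) - 379918)*(-100407 - 472603) = (8*(242 + 51) - 379918)*(-573010) = (8*293 - 379918)*(-573010) = (2344 - 379918)*(-573010) = -377574*(-573010) = 216353677740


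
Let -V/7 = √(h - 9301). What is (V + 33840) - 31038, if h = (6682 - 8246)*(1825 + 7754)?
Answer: 2802 - 7*I*√14990857 ≈ 2802.0 - 27103.0*I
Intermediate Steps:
h = -14981556 (h = -1564*9579 = -14981556)
V = -7*I*√14990857 (V = -7*√(-14981556 - 9301) = -7*I*√14990857 ≈ -27103.0*I)
(V + 33840) - 31038 = (-7*I*√14990857 + 33840) - 31038 = (33840 - 7*I*√14990857) - 31038 = 2802 - 7*I*√14990857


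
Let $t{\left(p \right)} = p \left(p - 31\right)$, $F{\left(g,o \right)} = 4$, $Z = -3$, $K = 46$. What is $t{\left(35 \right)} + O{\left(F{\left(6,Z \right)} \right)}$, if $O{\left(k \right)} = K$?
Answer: $186$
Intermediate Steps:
$O{\left(k \right)} = 46$
$t{\left(p \right)} = p \left(-31 + p\right)$
$t{\left(35 \right)} + O{\left(F{\left(6,Z \right)} \right)} = 35 \left(-31 + 35\right) + 46 = 35 \cdot 4 + 46 = 140 + 46 = 186$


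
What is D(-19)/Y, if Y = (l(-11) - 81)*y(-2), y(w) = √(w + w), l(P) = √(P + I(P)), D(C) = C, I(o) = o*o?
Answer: -1539*I/12902 - 19*I*√110/12902 ≈ -0.13473*I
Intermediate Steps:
I(o) = o²
l(P) = √(P + P²)
y(w) = √2*√w (y(w) = √(2*w) = √2*√w)
Y = 2*I*(-81 + √110) (Y = (√(-11*(1 - 11)) - 81)*(√2*√(-2)) = (√(-11*(-10)) - 81)*(√2*(I*√2)) = (√110 - 81)*(2*I) = (-81 + √110)*(2*I) = 2*I*(-81 + √110) ≈ -141.02*I)
D(-19)/Y = -19*(-I/(2*(-81 + √110))) = -(-19)*I/(2*(-81 + √110)) = 19*I/(2*(-81 + √110))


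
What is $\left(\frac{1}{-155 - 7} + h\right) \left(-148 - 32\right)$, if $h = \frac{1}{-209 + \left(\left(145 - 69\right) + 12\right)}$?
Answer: $\frac{2830}{1089} \approx 2.5987$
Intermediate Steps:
$h = - \frac{1}{121}$ ($h = \frac{1}{-209 + \left(76 + 12\right)} = \frac{1}{-209 + 88} = \frac{1}{-121} = - \frac{1}{121} \approx -0.0082645$)
$\left(\frac{1}{-155 - 7} + h\right) \left(-148 - 32\right) = \left(\frac{1}{-155 - 7} - \frac{1}{121}\right) \left(-148 - 32\right) = \left(\frac{1}{-162} - \frac{1}{121}\right) \left(-180\right) = \left(- \frac{1}{162} - \frac{1}{121}\right) \left(-180\right) = \left(- \frac{283}{19602}\right) \left(-180\right) = \frac{2830}{1089}$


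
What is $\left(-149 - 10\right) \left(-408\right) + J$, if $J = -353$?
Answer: $64519$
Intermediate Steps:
$\left(-149 - 10\right) \left(-408\right) + J = \left(-149 - 10\right) \left(-408\right) - 353 = \left(-159\right) \left(-408\right) - 353 = 64872 - 353 = 64519$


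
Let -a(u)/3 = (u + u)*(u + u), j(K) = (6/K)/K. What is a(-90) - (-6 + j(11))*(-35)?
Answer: -11786400/121 ≈ -97408.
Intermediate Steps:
j(K) = 6/K²
a(u) = -12*u² (a(u) = -3*(u + u)*(u + u) = -3*2*u*2*u = -12*u²)
a(-90) - (-6 + j(11))*(-35) = -12*(-90)² - (-6 + 6/11²)*(-35) = -12*8100 - (-6 + 6*(1/121))*(-35) = -97200 - (-6 + 6/121)*(-35) = -97200 - (-720)*(-35)/121 = -97200 - 1*25200/121 = -97200 - 25200/121 = -11786400/121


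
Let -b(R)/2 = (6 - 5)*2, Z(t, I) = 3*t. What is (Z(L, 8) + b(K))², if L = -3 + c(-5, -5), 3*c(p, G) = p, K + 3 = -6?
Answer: 324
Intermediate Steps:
K = -9 (K = -3 - 6 = -9)
c(p, G) = p/3
L = -14/3 (L = -3 + (⅓)*(-5) = -3 - 5/3 = -14/3 ≈ -4.6667)
b(R) = -4 (b(R) = -2*(6 - 5)*2 = -2*2 = -4)
(Z(L, 8) + b(K))² = (3*(-14/3) - 4)² = (-14 - 4)² = (-18)² = 324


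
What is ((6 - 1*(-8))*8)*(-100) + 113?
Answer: -11087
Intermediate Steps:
((6 - 1*(-8))*8)*(-100) + 113 = ((6 + 8)*8)*(-100) + 113 = (14*8)*(-100) + 113 = 112*(-100) + 113 = -11200 + 113 = -11087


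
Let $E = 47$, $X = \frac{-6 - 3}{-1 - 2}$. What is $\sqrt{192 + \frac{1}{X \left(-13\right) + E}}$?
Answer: $\frac{\sqrt{3074}}{4} \approx 13.861$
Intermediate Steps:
$X = 3$ ($X = - \frac{9}{-3} = \left(-9\right) \left(- \frac{1}{3}\right) = 3$)
$\sqrt{192 + \frac{1}{X \left(-13\right) + E}} = \sqrt{192 + \frac{1}{3 \left(-13\right) + 47}} = \sqrt{192 + \frac{1}{-39 + 47}} = \sqrt{192 + \frac{1}{8}} = \sqrt{\frac{1537}{8}} = \frac{\sqrt{3074}}{4}$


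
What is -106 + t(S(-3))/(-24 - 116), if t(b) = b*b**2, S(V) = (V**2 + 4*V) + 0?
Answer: -14813/140 ≈ -105.81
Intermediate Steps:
S(V) = V**2 + 4*V
t(b) = b**3
-106 + t(S(-3))/(-24 - 116) = -106 + (-3*(4 - 3))**3/(-24 - 116) = -106 + (-3*1)**3/(-140) = -106 - 1/140*(-3)**3 = -106 - 1/140*(-27) = -106 + 27/140 = -14813/140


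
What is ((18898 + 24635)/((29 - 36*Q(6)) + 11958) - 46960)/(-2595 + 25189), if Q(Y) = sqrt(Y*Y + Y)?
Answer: -6744518459449/3245260653778 + 783594*sqrt(42)/1622630326889 ≈ -2.0783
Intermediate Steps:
Q(Y) = sqrt(Y + Y**2) (Q(Y) = sqrt(Y**2 + Y) = sqrt(Y + Y**2))
((18898 + 24635)/((29 - 36*Q(6)) + 11958) - 46960)/(-2595 + 25189) = ((18898 + 24635)/((29 - 36*sqrt(6)*sqrt(1 + 6)) + 11958) - 46960)/(-2595 + 25189) = (43533/((29 - 36*sqrt(42)) + 11958) - 46960)/22594 = (43533/((29 - 36*sqrt(42)) + 11958) - 46960)*(1/22594) = (43533/(11987 - 36*sqrt(42)) - 46960)*(1/22594) = (-46960 + 43533/(11987 - 36*sqrt(42)))*(1/22594) = -23480/11297 + 43533/(22594*(11987 - 36*sqrt(42)))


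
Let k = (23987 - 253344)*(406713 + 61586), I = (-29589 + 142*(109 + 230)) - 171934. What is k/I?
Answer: 107407653743/153385 ≈ 7.0025e+5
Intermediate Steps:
I = -153385 (I = (-29589 + 142*339) - 171934 = (-29589 + 48138) - 171934 = 18549 - 171934 = -153385)
k = -107407653743 (k = -229357*468299 = -107407653743)
k/I = -107407653743/(-153385) = -107407653743*(-1/153385) = 107407653743/153385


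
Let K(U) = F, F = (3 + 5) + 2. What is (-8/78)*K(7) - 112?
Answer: -4408/39 ≈ -113.03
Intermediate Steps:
F = 10 (F = 8 + 2 = 10)
K(U) = 10
(-8/78)*K(7) - 112 = -8/78*10 - 112 = -8*1/78*10 - 112 = -4/39*10 - 112 = -40/39 - 112 = -4408/39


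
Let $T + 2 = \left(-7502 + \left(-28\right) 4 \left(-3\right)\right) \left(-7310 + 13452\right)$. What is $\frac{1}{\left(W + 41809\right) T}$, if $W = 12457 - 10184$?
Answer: $- \frac{1}{1940206369068} \approx -5.1541 \cdot 10^{-13}$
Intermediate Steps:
$W = 2273$ ($W = 12457 - 10184 = 2273$)
$T = -44013574$ ($T = -2 + \left(-7502 + \left(-28\right) 4 \left(-3\right)\right) \left(-7310 + 13452\right) = -2 + \left(-7502 - -336\right) 6142 = -2 + \left(-7502 + 336\right) 6142 = -2 - 44013572 = -44013574$)
$\frac{1}{\left(W + 41809\right) T} = \frac{1}{\left(2273 + 41809\right) \left(-44013574\right)} = \frac{1}{44082} \left(- \frac{1}{44013574}\right) = - \frac{1}{1940206369068}$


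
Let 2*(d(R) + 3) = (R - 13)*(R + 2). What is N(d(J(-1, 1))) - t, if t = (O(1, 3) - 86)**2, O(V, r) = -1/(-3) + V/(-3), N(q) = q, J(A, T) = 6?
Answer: -7427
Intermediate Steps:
d(R) = -3 + (-13 + R)*(2 + R)/2 (d(R) = -3 + ((R - 13)*(R + 2))/2 = -3 + ((-13 + R)*(2 + R))/2 = -3 + (-13 + R)*(2 + R)/2)
O(V, r) = 1/3 - V/3 (O(V, r) = -1*(-1/3) + V*(-1/3) = 1/3 - V/3)
t = 7396 (t = ((1/3 - 1/3*1) - 86)**2 = ((1/3 - 1/3) - 86)**2 = (0 - 86)**2 = (-86)**2 = 7396)
N(d(J(-1, 1))) - t = (-16 + (1/2)*6**2 - 11/2*6) - 1*7396 = (-16 + (1/2)*36 - 33) - 7396 = (-16 + 18 - 33) - 7396 = -31 - 7396 = -7427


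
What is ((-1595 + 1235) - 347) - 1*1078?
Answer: -1785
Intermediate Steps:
((-1595 + 1235) - 347) - 1*1078 = (-360 - 347) - 1078 = -707 - 1078 = -1785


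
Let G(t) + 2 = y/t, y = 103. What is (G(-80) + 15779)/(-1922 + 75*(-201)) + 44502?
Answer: 60510777463/1359760 ≈ 44501.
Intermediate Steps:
G(t) = -2 + 103/t
(G(-80) + 15779)/(-1922 + 75*(-201)) + 44502 = ((-2 + 103/(-80)) + 15779)/(-1922 + 75*(-201)) + 44502 = ((-2 + 103*(-1/80)) + 15779)/(-1922 - 15075) + 44502 = ((-2 - 103/80) + 15779)/(-16997) + 44502 = (-263/80 + 15779)*(-1/16997) + 44502 = (1262057/80)*(-1/16997) + 44502 = -1262057/1359760 + 44502 = 60510777463/1359760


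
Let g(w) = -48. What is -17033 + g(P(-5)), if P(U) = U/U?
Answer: -17081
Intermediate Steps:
P(U) = 1
-17033 + g(P(-5)) = -17033 - 48 = -17081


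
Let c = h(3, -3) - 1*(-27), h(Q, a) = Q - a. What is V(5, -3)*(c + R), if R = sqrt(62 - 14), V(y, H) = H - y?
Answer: -264 - 32*sqrt(3) ≈ -319.43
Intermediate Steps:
c = 33 (c = (3 - 1*(-3)) - 1*(-27) = (3 + 3) + 27 = 6 + 27 = 33)
R = 4*sqrt(3) (R = sqrt(48) = 4*sqrt(3) ≈ 6.9282)
V(5, -3)*(c + R) = (-3 - 1*5)*(33 + 4*sqrt(3)) = (-3 - 5)*(33 + 4*sqrt(3)) = -8*(33 + 4*sqrt(3)) = -264 - 32*sqrt(3)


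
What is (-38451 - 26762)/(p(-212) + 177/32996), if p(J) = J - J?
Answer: -2151768148/177 ≈ -1.2157e+7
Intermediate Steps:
p(J) = 0
(-38451 - 26762)/(p(-212) + 177/32996) = (-38451 - 26762)/(0 + 177/32996) = -65213/(0 + 177*(1/32996)) = -65213/(0 + 177/32996) = -65213/177/32996 = -65213*32996/177 = -2151768148/177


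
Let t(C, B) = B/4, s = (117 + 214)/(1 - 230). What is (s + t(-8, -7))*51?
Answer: -149277/916 ≈ -162.97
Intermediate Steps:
s = -331/229 (s = 331/(-229) = 331*(-1/229) = -331/229 ≈ -1.4454)
t(C, B) = B/4 (t(C, B) = B*(¼) = B/4)
(s + t(-8, -7))*51 = (-331/229 + (¼)*(-7))*51 = (-331/229 - 7/4)*51 = -2927/916*51 = -149277/916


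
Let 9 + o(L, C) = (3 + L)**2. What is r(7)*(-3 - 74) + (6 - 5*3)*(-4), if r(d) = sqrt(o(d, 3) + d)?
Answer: 36 - 539*sqrt(2) ≈ -726.26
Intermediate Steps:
o(L, C) = -9 + (3 + L)**2
r(d) = sqrt(d + d*(6 + d)) (r(d) = sqrt(d*(6 + d) + d) = sqrt(d + d*(6 + d)))
r(7)*(-3 - 74) + (6 - 5*3)*(-4) = sqrt(7*(7 + 7))*(-3 - 74) + (6 - 5*3)*(-4) = sqrt(7*14)*(-77) + (6 - 15)*(-4) = sqrt(98)*(-77) - 9*(-4) = (7*sqrt(2))*(-77) + 36 = -539*sqrt(2) + 36 = 36 - 539*sqrt(2)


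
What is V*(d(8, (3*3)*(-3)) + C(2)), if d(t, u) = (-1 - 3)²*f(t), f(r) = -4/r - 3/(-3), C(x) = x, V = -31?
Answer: -310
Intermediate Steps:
f(r) = 1 - 4/r (f(r) = -4/r - 3*(-⅓) = -4/r + 1 = 1 - 4/r)
d(t, u) = 16*(-4 + t)/t (d(t, u) = (-1 - 3)²*((-4 + t)/t) = (-4)²*((-4 + t)/t) = 16*((-4 + t)/t) = 16*(-4 + t)/t)
V*(d(8, (3*3)*(-3)) + C(2)) = -31*((16 - 64/8) + 2) = -31*((16 - 64*⅛) + 2) = -31*((16 - 8) + 2) = -31*(8 + 2) = -31*10 = -310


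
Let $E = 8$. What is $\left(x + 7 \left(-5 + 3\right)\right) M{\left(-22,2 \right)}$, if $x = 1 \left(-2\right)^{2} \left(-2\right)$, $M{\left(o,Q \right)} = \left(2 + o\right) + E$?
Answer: $264$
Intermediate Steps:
$M{\left(o,Q \right)} = 10 + o$ ($M{\left(o,Q \right)} = \left(2 + o\right) + 8 = 10 + o$)
$x = -8$ ($x = 1 \cdot 4 \left(-2\right) = 4 \left(-2\right) = -8$)
$\left(x + 7 \left(-5 + 3\right)\right) M{\left(-22,2 \right)} = \left(-8 + 7 \left(-5 + 3\right)\right) \left(10 - 22\right) = \left(-8 + 7 \left(-2\right)\right) \left(-12\right) = \left(-8 - 14\right) \left(-12\right) = \left(-22\right) \left(-12\right) = 264$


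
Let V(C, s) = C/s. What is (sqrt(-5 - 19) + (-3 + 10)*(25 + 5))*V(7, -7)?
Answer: -210 - 2*I*sqrt(6) ≈ -210.0 - 4.899*I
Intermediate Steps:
(sqrt(-5 - 19) + (-3 + 10)*(25 + 5))*V(7, -7) = (sqrt(-5 - 19) + (-3 + 10)*(25 + 5))*(7/(-7)) = (sqrt(-24) + 7*30)*(7*(-1/7)) = (2*I*sqrt(6) + 210)*(-1) = (210 + 2*I*sqrt(6))*(-1) = -210 - 2*I*sqrt(6)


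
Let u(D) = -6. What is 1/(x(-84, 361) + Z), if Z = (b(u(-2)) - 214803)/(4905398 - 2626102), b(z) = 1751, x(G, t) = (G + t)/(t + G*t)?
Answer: -17073636512/1753760517 ≈ -9.7354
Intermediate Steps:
x(G, t) = (G + t)/(t + G*t)
Z = -53263/569824 (Z = (1751 - 214803)/(4905398 - 2626102) = -213052/2279296 = -213052*1/2279296 = -53263/569824 ≈ -0.093473)
1/(x(-84, 361) + Z) = 1/((-84 + 361)/(361*(1 - 84)) - 53263/569824) = 1/((1/361)*277/(-83) - 53263/569824) = 1/((1/361)*(-1/83)*277 - 53263/569824) = 1/(-277/29963 - 53263/569824) = 1/(-1753760517/17073636512) = -17073636512/1753760517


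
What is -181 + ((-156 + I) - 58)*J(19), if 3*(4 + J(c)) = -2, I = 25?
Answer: 701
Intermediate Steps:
J(c) = -14/3 (J(c) = -4 + (1/3)*(-2) = -4 - 2/3 = -14/3)
-181 + ((-156 + I) - 58)*J(19) = -181 + ((-156 + 25) - 58)*(-14/3) = -181 + (-131 - 58)*(-14/3) = -181 - 189*(-14/3) = -181 + 882 = 701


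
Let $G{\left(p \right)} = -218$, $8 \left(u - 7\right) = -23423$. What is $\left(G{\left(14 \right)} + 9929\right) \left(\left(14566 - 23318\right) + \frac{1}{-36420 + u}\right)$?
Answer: $- \frac{8916286434744}{104909} \approx -8.4991 \cdot 10^{7}$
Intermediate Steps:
$u = - \frac{23367}{8}$ ($u = 7 + \frac{1}{8} \left(-23423\right) = 7 - \frac{23423}{8} = - \frac{23367}{8} \approx -2920.9$)
$\left(G{\left(14 \right)} + 9929\right) \left(\left(14566 - 23318\right) + \frac{1}{-36420 + u}\right) = \left(-218 + 9929\right) \left(\left(14566 - 23318\right) + \frac{1}{-36420 - \frac{23367}{8}}\right) = 9711 \left(\left(14566 - 23318\right) + \frac{1}{- \frac{314727}{8}}\right) = 9711 \left(-8752 - \frac{8}{314727}\right) = 9711 \left(- \frac{2754490712}{314727}\right) = - \frac{8916286434744}{104909}$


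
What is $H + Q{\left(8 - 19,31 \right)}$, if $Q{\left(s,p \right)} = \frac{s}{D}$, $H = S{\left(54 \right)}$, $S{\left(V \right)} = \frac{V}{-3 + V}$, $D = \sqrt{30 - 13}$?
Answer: $\frac{18}{17} - \frac{11 \sqrt{17}}{17} \approx -1.6091$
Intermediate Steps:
$D = \sqrt{17} \approx 4.1231$
$H = \frac{18}{17}$ ($H = \frac{54}{-3 + 54} = \frac{54}{51} = 54 \cdot \frac{1}{51} = \frac{18}{17} \approx 1.0588$)
$Q{\left(s,p \right)} = \frac{s \sqrt{17}}{17}$ ($Q{\left(s,p \right)} = \frac{s}{\sqrt{17}} = s \frac{\sqrt{17}}{17} = \frac{s \sqrt{17}}{17}$)
$H + Q{\left(8 - 19,31 \right)} = \frac{18}{17} + \frac{\left(8 - 19\right) \sqrt{17}}{17} = \frac{18}{17} + \frac{1}{17} \left(-11\right) \sqrt{17} = \frac{18}{17} - \frac{11 \sqrt{17}}{17}$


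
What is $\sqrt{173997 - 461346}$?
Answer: $i \sqrt{287349} \approx 536.05 i$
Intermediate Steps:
$\sqrt{173997 - 461346} = \sqrt{-287349} = i \sqrt{287349}$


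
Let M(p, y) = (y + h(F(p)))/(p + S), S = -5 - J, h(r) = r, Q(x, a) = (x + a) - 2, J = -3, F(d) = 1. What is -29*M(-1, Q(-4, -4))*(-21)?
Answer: 1827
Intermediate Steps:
Q(x, a) = -2 + a + x (Q(x, a) = (a + x) - 2 = -2 + a + x)
S = -2 (S = -5 - 1*(-3) = -5 + 3 = -2)
M(p, y) = (1 + y)/(-2 + p) (M(p, y) = (y + 1)/(p - 2) = (1 + y)/(-2 + p))
-29*M(-1, Q(-4, -4))*(-21) = -29*(1 + (-2 - 4 - 4))/(-2 - 1)*(-21) = -29*(1 - 10)/(-3)*(-21) = -(-29)*(-9)/3*(-21) = -29*3*(-21) = -87*(-21) = 1827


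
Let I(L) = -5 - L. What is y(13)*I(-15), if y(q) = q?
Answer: 130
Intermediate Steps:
y(13)*I(-15) = 13*(-5 - 1*(-15)) = 13*(-5 + 15) = 13*10 = 130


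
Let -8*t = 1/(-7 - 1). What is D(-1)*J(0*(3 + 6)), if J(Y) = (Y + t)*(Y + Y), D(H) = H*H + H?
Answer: 0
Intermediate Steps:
D(H) = H + H² (D(H) = H² + H = H + H²)
t = 1/64 (t = -1/(8*(-7 - 1)) = -⅛/(-8) = -⅛*(-⅛) = 1/64 ≈ 0.015625)
J(Y) = 2*Y*(1/64 + Y) (J(Y) = (Y + 1/64)*(Y + Y) = (1/64 + Y)*(2*Y) = 2*Y*(1/64 + Y))
D(-1)*J(0*(3 + 6)) = (-(1 - 1))*((0*(3 + 6))*(1 + 64*(0*(3 + 6)))/32) = (-1*0)*((0*9)*(1 + 64*(0*9))/32) = 0*((1/32)*0*(1 + 64*0)) = 0*((1/32)*0*(1 + 0)) = 0*((1/32)*0*1) = 0*0 = 0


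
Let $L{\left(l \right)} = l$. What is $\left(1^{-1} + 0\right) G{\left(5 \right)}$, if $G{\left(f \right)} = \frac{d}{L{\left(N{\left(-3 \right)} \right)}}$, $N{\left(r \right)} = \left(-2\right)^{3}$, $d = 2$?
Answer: $- \frac{1}{4} \approx -0.25$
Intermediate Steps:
$N{\left(r \right)} = -8$
$G{\left(f \right)} = - \frac{1}{4}$ ($G{\left(f \right)} = \frac{2}{-8} = 2 \left(- \frac{1}{8}\right) = - \frac{1}{4}$)
$\left(1^{-1} + 0\right) G{\left(5 \right)} = \left(1^{-1} + 0\right) \left(- \frac{1}{4}\right) = \left(1 + 0\right) \left(- \frac{1}{4}\right) = 1 \left(- \frac{1}{4}\right) = - \frac{1}{4}$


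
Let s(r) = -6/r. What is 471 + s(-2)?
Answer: 474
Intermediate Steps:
471 + s(-2) = 471 - 6/(-2) = 471 - 6*(-½) = 471 + 3 = 474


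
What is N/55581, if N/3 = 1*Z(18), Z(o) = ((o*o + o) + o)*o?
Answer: 6480/18527 ≈ 0.34976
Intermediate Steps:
Z(o) = o*(o**2 + 2*o) (Z(o) = ((o**2 + o) + o)*o = ((o + o**2) + o)*o = (o**2 + 2*o)*o = o*(o**2 + 2*o))
N = 19440 (N = 3*(1*(18**2*(2 + 18))) = 3*(1*(324*20)) = 3*(1*6480) = 3*6480 = 19440)
N/55581 = 19440/55581 = 19440*(1/55581) = 6480/18527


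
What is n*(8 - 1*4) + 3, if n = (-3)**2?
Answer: 39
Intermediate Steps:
n = 9
n*(8 - 1*4) + 3 = 9*(8 - 1*4) + 3 = 9*(8 - 4) + 3 = 9*4 + 3 = 36 + 3 = 39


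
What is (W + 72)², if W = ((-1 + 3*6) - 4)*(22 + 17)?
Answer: 335241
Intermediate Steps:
W = 507 (W = ((-1 + 18) - 4)*39 = (17 - 4)*39 = 13*39 = 507)
(W + 72)² = (507 + 72)² = 579² = 335241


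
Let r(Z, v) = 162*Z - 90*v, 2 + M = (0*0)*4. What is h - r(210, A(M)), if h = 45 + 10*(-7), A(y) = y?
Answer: -34225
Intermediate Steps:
M = -2 (M = -2 + (0*0)*4 = -2 + 0*4 = -2 + 0 = -2)
r(Z, v) = -90*v + 162*Z
h = -25 (h = 45 - 70 = -25)
h - r(210, A(M)) = -25 - (-90*(-2) + 162*210) = -25 - (180 + 34020) = -25 - 1*34200 = -25 - 34200 = -34225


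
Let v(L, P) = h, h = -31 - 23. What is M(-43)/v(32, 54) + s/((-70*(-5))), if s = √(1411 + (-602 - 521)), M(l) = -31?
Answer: 31/54 + 6*√2/175 ≈ 0.62256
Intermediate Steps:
h = -54
s = 12*√2 (s = √(1411 - 1123) = √288 = 12*√2 ≈ 16.971)
v(L, P) = -54
M(-43)/v(32, 54) + s/((-70*(-5))) = -31/(-54) + (12*√2)/((-70*(-5))) = -31*(-1/54) + (12*√2)/((-14*(-25))) = 31/54 + (12*√2)/350 = 31/54 + (12*√2)*(1/350) = 31/54 + 6*√2/175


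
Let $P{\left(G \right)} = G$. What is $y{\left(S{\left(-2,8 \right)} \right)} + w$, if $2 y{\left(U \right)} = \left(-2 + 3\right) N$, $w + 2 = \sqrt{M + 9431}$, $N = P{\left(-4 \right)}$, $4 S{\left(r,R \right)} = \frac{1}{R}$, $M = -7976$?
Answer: $-4 + \sqrt{1455} \approx 34.144$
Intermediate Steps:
$S{\left(r,R \right)} = \frac{1}{4 R}$
$N = -4$
$w = -2 + \sqrt{1455}$ ($w = -2 + \sqrt{-7976 + 9431} = -2 + \sqrt{1455} \approx 36.144$)
$y{\left(U \right)} = -2$ ($y{\left(U \right)} = \frac{\left(-2 + 3\right) \left(-4\right)}{2} = \frac{1 \left(-4\right)}{2} = \frac{1}{2} \left(-4\right) = -2$)
$y{\left(S{\left(-2,8 \right)} \right)} + w = -2 - \left(2 - \sqrt{1455}\right) = -4 + \sqrt{1455}$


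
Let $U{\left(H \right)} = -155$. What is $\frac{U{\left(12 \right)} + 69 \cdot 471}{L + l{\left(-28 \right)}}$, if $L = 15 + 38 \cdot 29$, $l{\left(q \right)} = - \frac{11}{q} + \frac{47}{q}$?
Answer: $\frac{113204}{3905} \approx 28.99$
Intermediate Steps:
$l{\left(q \right)} = \frac{36}{q}$
$L = 1117$ ($L = 15 + 1102 = 1117$)
$\frac{U{\left(12 \right)} + 69 \cdot 471}{L + l{\left(-28 \right)}} = \frac{-155 + 69 \cdot 471}{1117 + \frac{36}{-28}} = \frac{-155 + 32499}{1117 + 36 \left(- \frac{1}{28}\right)} = \frac{32344}{1117 - \frac{9}{7}} = \frac{32344}{\frac{7810}{7}} = 32344 \cdot \frac{7}{7810} = \frac{113204}{3905}$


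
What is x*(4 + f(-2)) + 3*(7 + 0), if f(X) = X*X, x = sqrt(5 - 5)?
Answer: 21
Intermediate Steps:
x = 0 (x = sqrt(0) = 0)
f(X) = X**2
x*(4 + f(-2)) + 3*(7 + 0) = 0*(4 + (-2)**2) + 3*(7 + 0) = 0*(4 + 4) + 3*7 = 0*8 + 21 = 0 + 21 = 21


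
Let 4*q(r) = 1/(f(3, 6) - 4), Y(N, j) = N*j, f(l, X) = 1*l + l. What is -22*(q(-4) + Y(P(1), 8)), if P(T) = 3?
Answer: -2123/4 ≈ -530.75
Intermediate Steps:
f(l, X) = 2*l (f(l, X) = l + l = 2*l)
q(r) = ⅛ (q(r) = 1/(4*(2*3 - 4)) = 1/(4*(6 - 4)) = (¼)/2 = (¼)*(½) = ⅛)
-22*(q(-4) + Y(P(1), 8)) = -22*(⅛ + 3*8) = -22*(⅛ + 24) = -22*193/8 = -2123/4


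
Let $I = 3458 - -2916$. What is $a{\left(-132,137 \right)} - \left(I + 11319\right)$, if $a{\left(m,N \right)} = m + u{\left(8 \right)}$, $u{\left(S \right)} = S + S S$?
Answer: $-17753$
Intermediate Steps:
$I = 6374$ ($I = 3458 + 2916 = 6374$)
$u{\left(S \right)} = S + S^{2}$
$a{\left(m,N \right)} = 72 + m$ ($a{\left(m,N \right)} = m + 8 \left(1 + 8\right) = m + 8 \cdot 9 = m + 72 = 72 + m$)
$a{\left(-132,137 \right)} - \left(I + 11319\right) = \left(72 - 132\right) - \left(6374 + 11319\right) = -60 - 17693 = -17753$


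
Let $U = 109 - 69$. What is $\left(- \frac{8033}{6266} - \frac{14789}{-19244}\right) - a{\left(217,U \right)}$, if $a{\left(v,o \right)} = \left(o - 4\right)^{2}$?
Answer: $- \frac{78168681381}{60291452} \approx -1296.5$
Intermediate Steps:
$U = 40$ ($U = 109 - 69 = 40$)
$a{\left(v,o \right)} = \left(-4 + o\right)^{2}$
$\left(- \frac{8033}{6266} - \frac{14789}{-19244}\right) - a{\left(217,U \right)} = \left(- \frac{8033}{6266} - \frac{14789}{-19244}\right) - \left(-4 + 40\right)^{2} = \left(\left(-8033\right) \frac{1}{6266} - - \frac{14789}{19244}\right) - 36^{2} = \left(- \frac{8033}{6266} + \frac{14789}{19244}\right) - 1296 = - \frac{30959589}{60291452} - 1296 = - \frac{78168681381}{60291452}$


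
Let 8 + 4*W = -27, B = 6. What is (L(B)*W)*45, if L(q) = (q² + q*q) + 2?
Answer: -58275/2 ≈ -29138.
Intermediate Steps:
W = -35/4 (W = -2 + (¼)*(-27) = -2 - 27/4 = -35/4 ≈ -8.7500)
L(q) = 2 + 2*q² (L(q) = (q² + q²) + 2 = 2*q² + 2 = 2 + 2*q²)
(L(B)*W)*45 = ((2 + 2*6²)*(-35/4))*45 = ((2 + 2*36)*(-35/4))*45 = ((2 + 72)*(-35/4))*45 = (74*(-35/4))*45 = -1295/2*45 = -58275/2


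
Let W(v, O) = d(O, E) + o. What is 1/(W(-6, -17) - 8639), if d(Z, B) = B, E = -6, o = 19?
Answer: -1/8626 ≈ -0.00011593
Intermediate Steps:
W(v, O) = 13 (W(v, O) = -6 + 19 = 13)
1/(W(-6, -17) - 8639) = 1/(13 - 8639) = 1/(-8626) = -1/8626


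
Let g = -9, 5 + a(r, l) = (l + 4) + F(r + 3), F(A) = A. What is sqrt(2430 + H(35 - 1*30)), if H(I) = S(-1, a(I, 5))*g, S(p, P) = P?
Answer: 3*sqrt(258) ≈ 48.187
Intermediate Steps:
a(r, l) = 2 + l + r (a(r, l) = -5 + ((l + 4) + (r + 3)) = -5 + ((4 + l) + (3 + r)) = -5 + (7 + l + r) = 2 + l + r)
H(I) = -63 - 9*I (H(I) = (2 + 5 + I)*(-9) = (7 + I)*(-9) = -63 - 9*I)
sqrt(2430 + H(35 - 1*30)) = sqrt(2430 + (-63 - 9*(35 - 1*30))) = sqrt(2430 + (-63 - 9*(35 - 30))) = sqrt(2430 + (-63 - 9*5)) = sqrt(2430 + (-63 - 45)) = sqrt(2430 - 108) = sqrt(2322) = 3*sqrt(258)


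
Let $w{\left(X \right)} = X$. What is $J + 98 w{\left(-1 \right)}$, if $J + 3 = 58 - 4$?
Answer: $-47$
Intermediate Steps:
$J = 51$ ($J = -3 + \left(58 - 4\right) = -3 + 54 = 51$)
$J + 98 w{\left(-1 \right)} = 51 + 98 \left(-1\right) = 51 - 98 = -47$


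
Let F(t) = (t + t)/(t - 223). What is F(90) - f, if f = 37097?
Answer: -4934081/133 ≈ -37098.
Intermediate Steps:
F(t) = 2*t/(-223 + t) (F(t) = (2*t)/(-223 + t) = 2*t/(-223 + t))
F(90) - f = 2*90/(-223 + 90) - 1*37097 = 2*90/(-133) - 37097 = 2*90*(-1/133) - 37097 = -180/133 - 37097 = -4934081/133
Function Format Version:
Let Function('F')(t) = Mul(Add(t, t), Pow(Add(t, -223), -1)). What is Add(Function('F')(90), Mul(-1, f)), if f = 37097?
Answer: Rational(-4934081, 133) ≈ -37098.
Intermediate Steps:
Function('F')(t) = Mul(2, t, Pow(Add(-223, t), -1)) (Function('F')(t) = Mul(Mul(2, t), Pow(Add(-223, t), -1)) = Mul(2, t, Pow(Add(-223, t), -1)))
Add(Function('F')(90), Mul(-1, f)) = Add(Mul(2, 90, Pow(Add(-223, 90), -1)), Mul(-1, 37097)) = Add(Mul(2, 90, Pow(-133, -1)), -37097) = Add(Mul(2, 90, Rational(-1, 133)), -37097) = Add(Rational(-180, 133), -37097) = Rational(-4934081, 133)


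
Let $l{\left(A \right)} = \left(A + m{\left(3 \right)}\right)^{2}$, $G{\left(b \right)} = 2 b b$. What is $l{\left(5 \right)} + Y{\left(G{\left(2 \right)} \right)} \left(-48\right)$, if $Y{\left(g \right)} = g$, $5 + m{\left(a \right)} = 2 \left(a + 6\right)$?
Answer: $-60$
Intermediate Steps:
$G{\left(b \right)} = 2 b^{2}$
$m{\left(a \right)} = 7 + 2 a$ ($m{\left(a \right)} = -5 + 2 \left(a + 6\right) = -5 + 2 \left(6 + a\right) = -5 + \left(12 + 2 a\right) = 7 + 2 a$)
$l{\left(A \right)} = \left(13 + A\right)^{2}$ ($l{\left(A \right)} = \left(A + \left(7 + 2 \cdot 3\right)\right)^{2} = \left(A + \left(7 + 6\right)\right)^{2} = \left(A + 13\right)^{2} = \left(13 + A\right)^{2}$)
$l{\left(5 \right)} + Y{\left(G{\left(2 \right)} \right)} \left(-48\right) = \left(13 + 5\right)^{2} + 2 \cdot 2^{2} \left(-48\right) = 18^{2} + 2 \cdot 4 \left(-48\right) = 324 + 8 \left(-48\right) = 324 - 384 = -60$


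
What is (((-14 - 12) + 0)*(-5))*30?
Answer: 3900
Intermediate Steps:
(((-14 - 12) + 0)*(-5))*30 = ((-26 + 0)*(-5))*30 = -26*(-5)*30 = 130*30 = 3900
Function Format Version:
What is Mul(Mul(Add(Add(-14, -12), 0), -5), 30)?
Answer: 3900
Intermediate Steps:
Mul(Mul(Add(Add(-14, -12), 0), -5), 30) = Mul(Mul(Add(-26, 0), -5), 30) = Mul(Mul(-26, -5), 30) = Mul(130, 30) = 3900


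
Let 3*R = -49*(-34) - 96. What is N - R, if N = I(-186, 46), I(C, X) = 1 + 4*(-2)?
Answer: -1591/3 ≈ -530.33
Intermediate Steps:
I(C, X) = -7 (I(C, X) = 1 - 8 = -7)
R = 1570/3 (R = (-49*(-34) - 96)/3 = (1666 - 96)/3 = (⅓)*1570 = 1570/3 ≈ 523.33)
N = -7
N - R = -7 - 1*1570/3 = -7 - 1570/3 = -1591/3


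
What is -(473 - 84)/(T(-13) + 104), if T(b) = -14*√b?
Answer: -778/257 - 2723*I*√13/6682 ≈ -3.0272 - 1.4693*I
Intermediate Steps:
-(473 - 84)/(T(-13) + 104) = -(473 - 84)/(-14*I*√13 + 104) = -389/(-14*I*√13 + 104) = -389/(104 - 14*I*√13)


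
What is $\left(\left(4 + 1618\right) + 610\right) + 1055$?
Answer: $3287$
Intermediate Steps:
$\left(\left(4 + 1618\right) + 610\right) + 1055 = \left(1622 + 610\right) + 1055 = 2232 + 1055 = 3287$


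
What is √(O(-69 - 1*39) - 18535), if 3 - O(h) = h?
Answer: 14*I*√94 ≈ 135.74*I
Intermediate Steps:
O(h) = 3 - h
√(O(-69 - 1*39) - 18535) = √((3 - (-69 - 1*39)) - 18535) = √((3 - (-69 - 39)) - 18535) = √((3 - 1*(-108)) - 18535) = √((3 + 108) - 18535) = √(111 - 18535) = √(-18424) = 14*I*√94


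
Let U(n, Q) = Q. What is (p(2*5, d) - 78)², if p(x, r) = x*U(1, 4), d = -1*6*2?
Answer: 1444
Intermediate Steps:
d = -12 (d = -6*2 = -12)
p(x, r) = 4*x (p(x, r) = x*4 = 4*x)
(p(2*5, d) - 78)² = (4*(2*5) - 78)² = (4*10 - 78)² = (40 - 78)² = (-38)² = 1444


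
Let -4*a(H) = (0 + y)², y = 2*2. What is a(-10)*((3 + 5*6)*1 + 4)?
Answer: -148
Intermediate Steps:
y = 4
a(H) = -4 (a(H) = -(0 + 4)²/4 = -¼*4² = -¼*16 = -4)
a(-10)*((3 + 5*6)*1 + 4) = -4*((3 + 5*6)*1 + 4) = -4*((3 + 30)*1 + 4) = -4*(33*1 + 4) = -4*(33 + 4) = -4*37 = -148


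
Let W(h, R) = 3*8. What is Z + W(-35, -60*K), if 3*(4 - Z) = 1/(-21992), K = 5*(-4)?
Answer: 1847329/65976 ≈ 28.000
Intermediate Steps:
K = -20
Z = 263905/65976 (Z = 4 - ⅓/(-21992) = 4 - ⅓*(-1/21992) = 4 + 1/65976 = 263905/65976 ≈ 4.0000)
W(h, R) = 24
Z + W(-35, -60*K) = 263905/65976 + 24 = 1847329/65976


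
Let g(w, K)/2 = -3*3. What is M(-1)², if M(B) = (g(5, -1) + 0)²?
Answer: 104976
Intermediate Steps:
g(w, K) = -18 (g(w, K) = 2*(-3*3) = 2*(-9) = -18)
M(B) = 324 (M(B) = (-18 + 0)² = (-18)² = 324)
M(-1)² = 324² = 104976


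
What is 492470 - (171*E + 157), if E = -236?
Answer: 532669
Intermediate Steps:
492470 - (171*E + 157) = 492470 - (171*(-236) + 157) = 492470 - (-40356 + 157) = 492470 - 1*(-40199) = 492470 + 40199 = 532669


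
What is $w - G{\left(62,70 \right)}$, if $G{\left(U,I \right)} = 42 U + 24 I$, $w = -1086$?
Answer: $-5370$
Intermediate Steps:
$G{\left(U,I \right)} = 24 I + 42 U$
$w - G{\left(62,70 \right)} = -1086 - \left(24 \cdot 70 + 42 \cdot 62\right) = -1086 - \left(1680 + 2604\right) = -1086 - 4284 = -5370$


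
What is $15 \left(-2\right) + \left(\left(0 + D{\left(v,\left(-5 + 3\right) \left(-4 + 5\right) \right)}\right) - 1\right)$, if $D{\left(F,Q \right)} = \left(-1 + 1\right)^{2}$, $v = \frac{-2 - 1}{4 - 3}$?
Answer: $-31$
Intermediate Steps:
$v = -3$ ($v = - \frac{3}{1} = \left(-3\right) 1 = -3$)
$D{\left(F,Q \right)} = 0$ ($D{\left(F,Q \right)} = 0^{2} = 0$)
$15 \left(-2\right) + \left(\left(0 + D{\left(v,\left(-5 + 3\right) \left(-4 + 5\right) \right)}\right) - 1\right) = 15 \left(-2\right) + \left(\left(0 + 0\right) - 1\right) = -30 + \left(0 - 1\right) = -30 - 1 = -31$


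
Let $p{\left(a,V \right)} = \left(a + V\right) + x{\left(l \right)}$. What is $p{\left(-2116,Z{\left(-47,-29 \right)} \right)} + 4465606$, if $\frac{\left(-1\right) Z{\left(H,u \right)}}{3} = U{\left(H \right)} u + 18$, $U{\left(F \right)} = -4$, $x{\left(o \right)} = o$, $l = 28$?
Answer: $4463116$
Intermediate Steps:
$Z{\left(H,u \right)} = -54 + 12 u$ ($Z{\left(H,u \right)} = - 3 \left(- 4 u + 18\right) = - 3 \left(18 - 4 u\right) = -54 + 12 u$)
$p{\left(a,V \right)} = 28 + V + a$ ($p{\left(a,V \right)} = \left(a + V\right) + 28 = \left(V + a\right) + 28 = 28 + V + a$)
$p{\left(-2116,Z{\left(-47,-29 \right)} \right)} + 4465606 = \left(28 + \left(-54 + 12 \left(-29\right)\right) - 2116\right) + 4465606 = \left(28 - 402 - 2116\right) + 4465606 = -2490 + 4465606 = 4463116$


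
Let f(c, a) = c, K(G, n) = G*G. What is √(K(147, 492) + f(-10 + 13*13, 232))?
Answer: 2*√5442 ≈ 147.54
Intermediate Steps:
K(G, n) = G²
√(K(147, 492) + f(-10 + 13*13, 232)) = √(147² + (-10 + 13*13)) = √(21609 + (-10 + 169)) = √(21609 + 159) = √21768 = 2*√5442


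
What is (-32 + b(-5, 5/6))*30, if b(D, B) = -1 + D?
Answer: -1140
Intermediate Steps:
(-32 + b(-5, 5/6))*30 = (-32 + (-1 - 5))*30 = (-32 - 6)*30 = -38*30 = -1140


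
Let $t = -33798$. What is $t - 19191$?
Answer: $-52989$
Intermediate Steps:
$t - 19191 = -33798 - 19191 = -52989$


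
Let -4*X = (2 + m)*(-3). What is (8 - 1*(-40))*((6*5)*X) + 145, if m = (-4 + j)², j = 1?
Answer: 12025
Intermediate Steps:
m = 9 (m = (-4 + 1)² = (-3)² = 9)
X = 33/4 (X = -(2 + 9)*(-3)/4 = -11*(-3)/4 = -¼*(-33) = 33/4 ≈ 8.2500)
(8 - 1*(-40))*((6*5)*X) + 145 = (8 - 1*(-40))*((6*5)*(33/4)) + 145 = (8 + 40)*(30*(33/4)) + 145 = 48*(495/2) + 145 = 11880 + 145 = 12025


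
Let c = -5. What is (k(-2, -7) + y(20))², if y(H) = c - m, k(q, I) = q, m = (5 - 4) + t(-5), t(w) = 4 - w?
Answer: 289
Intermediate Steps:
m = 10 (m = (5 - 4) + (4 - 1*(-5)) = 1 + (4 + 5) = 1 + 9 = 10)
y(H) = -15 (y(H) = -5 - 1*10 = -5 - 10 = -15)
(k(-2, -7) + y(20))² = (-2 - 15)² = (-17)² = 289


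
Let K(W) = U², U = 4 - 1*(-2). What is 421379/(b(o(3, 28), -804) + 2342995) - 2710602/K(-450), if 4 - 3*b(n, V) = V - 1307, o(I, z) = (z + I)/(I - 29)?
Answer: -176467298271/2343700 ≈ -75294.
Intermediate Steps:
U = 6 (U = 4 + 2 = 6)
o(I, z) = (I + z)/(-29 + I)
b(n, V) = 437 - V/3 (b(n, V) = 4/3 - (V - 1307)/3 = 4/3 - (-1307 + V)/3 = 4/3 + (1307/3 - V/3) = 437 - V/3)
K(W) = 36 (K(W) = 6² = 36)
421379/(b(o(3, 28), -804) + 2342995) - 2710602/K(-450) = 421379/((437 - ⅓*(-804)) + 2342995) - 2710602/36 = 421379/((437 + 268) + 2342995) - 2710602*1/36 = 421379/(705 + 2342995) - 150589/2 = 421379/2343700 - 150589/2 = -176467298271/2343700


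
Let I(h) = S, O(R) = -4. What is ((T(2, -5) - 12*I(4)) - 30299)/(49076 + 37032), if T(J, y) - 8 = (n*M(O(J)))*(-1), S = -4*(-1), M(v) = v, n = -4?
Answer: -30355/86108 ≈ -0.35252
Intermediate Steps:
S = 4
T(J, y) = -8 (T(J, y) = 8 - 4*(-4)*(-1) = 8 + 16*(-1) = 8 - 16 = -8)
I(h) = 4
((T(2, -5) - 12*I(4)) - 30299)/(49076 + 37032) = ((-8 - 12*4) - 30299)/(49076 + 37032) = ((-8 - 48) - 30299)/86108 = (-56 - 30299)*(1/86108) = -30355*1/86108 = -30355/86108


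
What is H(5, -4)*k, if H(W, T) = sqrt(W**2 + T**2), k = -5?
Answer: -5*sqrt(41) ≈ -32.016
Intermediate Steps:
H(W, T) = sqrt(T**2 + W**2)
H(5, -4)*k = sqrt((-4)**2 + 5**2)*(-5) = sqrt(16 + 25)*(-5) = sqrt(41)*(-5) = -5*sqrt(41)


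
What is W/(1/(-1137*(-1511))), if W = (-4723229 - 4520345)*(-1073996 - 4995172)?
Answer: 96381573164034861024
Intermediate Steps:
W = 56100803526432 (W = -9243574*(-6069168) = 56100803526432)
W/(1/(-1137*(-1511))) = 56100803526432/(1/(-1137*(-1511))) = 56100803526432/(1/1718007) = 56100803526432*1718007 = 96381573164034861024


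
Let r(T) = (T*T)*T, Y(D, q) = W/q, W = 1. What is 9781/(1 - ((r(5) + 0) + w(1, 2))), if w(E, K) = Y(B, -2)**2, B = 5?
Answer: -39124/497 ≈ -78.720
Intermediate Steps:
Y(D, q) = 1/q
r(T) = T**3 (r(T) = T**2*T = T**3)
w(E, K) = 1/4 (w(E, K) = (1/(-2))**2 = (-1/2)**2 = 1/4)
9781/(1 - ((r(5) + 0) + w(1, 2))) = 9781/(1 - ((5**3 + 0) + 1/4)) = 9781/(1 - ((125 + 0) + 1/4)) = 9781/(1 - (125 + 1/4)) = 9781/(1 - 1*501/4) = 9781/(1 - 501/4) = 9781/(-497/4) = 9781*(-4/497) = -39124/497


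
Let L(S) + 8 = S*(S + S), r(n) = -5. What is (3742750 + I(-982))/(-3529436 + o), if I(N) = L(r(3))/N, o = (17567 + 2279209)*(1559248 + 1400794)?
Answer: 1837690229/3338087998521596 ≈ 5.5052e-7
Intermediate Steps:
L(S) = -8 + 2*S² (L(S) = -8 + S*(S + S) = -8 + S*(2*S) = -8 + 2*S²)
o = 6798553424592 (o = 2296776*2960042 = 6798553424592)
I(N) = 42/N (I(N) = (-8 + 2*(-5)²)/N = (-8 + 2*25)/N = (-8 + 50)/N = 42/N)
(3742750 + I(-982))/(-3529436 + o) = (3742750 + 42/(-982))/(-3529436 + 6798553424592) = (3742750 + 42*(-1/982))/6798549895156 = (3742750 - 21/491)*(1/6798549895156) = (1837690229/491)*(1/6798549895156) = 1837690229/3338087998521596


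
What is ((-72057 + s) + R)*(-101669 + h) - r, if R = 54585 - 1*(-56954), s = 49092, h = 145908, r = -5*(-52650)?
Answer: 3918161936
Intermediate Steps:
r = 263250
R = 111539 (R = 54585 + 56954 = 111539)
((-72057 + s) + R)*(-101669 + h) - r = ((-72057 + 49092) + 111539)*(-101669 + 145908) - 1*263250 = (-22965 + 111539)*44239 - 263250 = 88574*44239 - 263250 = 3918425186 - 263250 = 3918161936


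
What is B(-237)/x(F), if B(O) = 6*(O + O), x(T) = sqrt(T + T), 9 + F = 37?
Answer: -711*sqrt(14)/7 ≈ -380.05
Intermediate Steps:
F = 28 (F = -9 + 37 = 28)
x(T) = sqrt(2)*sqrt(T) (x(T) = sqrt(2*T) = sqrt(2)*sqrt(T))
B(O) = 12*O (B(O) = 6*(2*O) = 12*O)
B(-237)/x(F) = (12*(-237))/((sqrt(2)*sqrt(28))) = -2844*sqrt(14)/28 = -711*sqrt(14)/7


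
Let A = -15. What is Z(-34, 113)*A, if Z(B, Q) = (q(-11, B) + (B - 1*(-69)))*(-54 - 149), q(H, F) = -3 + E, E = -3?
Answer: 88305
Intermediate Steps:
q(H, F) = -6 (q(H, F) = -3 - 3 = -6)
Z(B, Q) = -12789 - 203*B (Z(B, Q) = (-6 + (B - 1*(-69)))*(-54 - 149) = (-6 + (B + 69))*(-203) = (-6 + (69 + B))*(-203) = (63 + B)*(-203) = -12789 - 203*B)
Z(-34, 113)*A = (-12789 - 203*(-34))*(-15) = (-12789 + 6902)*(-15) = -5887*(-15) = 88305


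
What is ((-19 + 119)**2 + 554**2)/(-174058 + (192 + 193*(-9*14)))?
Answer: -79229/49546 ≈ -1.5991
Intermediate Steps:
((-19 + 119)**2 + 554**2)/(-174058 + (192 + 193*(-9*14))) = (100**2 + 306916)/(-174058 + (192 + 193*(-126))) = (10000 + 306916)/(-174058 + (192 - 24318)) = 316916/(-174058 - 24126) = 316916/(-198184) = 316916*(-1/198184) = -79229/49546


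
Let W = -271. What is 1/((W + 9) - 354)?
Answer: -1/616 ≈ -0.0016234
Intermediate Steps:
1/((W + 9) - 354) = 1/((-271 + 9) - 354) = 1/(-262 - 354) = 1/(-616) = -1/616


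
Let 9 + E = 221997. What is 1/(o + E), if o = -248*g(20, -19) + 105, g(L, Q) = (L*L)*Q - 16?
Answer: 1/2110861 ≈ 4.7374e-7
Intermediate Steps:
E = 221988 (E = -9 + 221997 = 221988)
g(L, Q) = -16 + Q*L² (g(L, Q) = L²*Q - 16 = Q*L² - 16 = -16 + Q*L²)
o = 1888873 (o = -248*(-16 - 19*20²) + 105 = -248*(-16 - 19*400) + 105 = -248*(-16 - 7600) + 105 = -248*(-7616) + 105 = 1888768 + 105 = 1888873)
1/(o + E) = 1/(1888873 + 221988) = 1/2110861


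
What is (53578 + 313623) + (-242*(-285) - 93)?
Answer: 436078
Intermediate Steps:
(53578 + 313623) + (-242*(-285) - 93) = 367201 + (68970 - 93) = 367201 + 68877 = 436078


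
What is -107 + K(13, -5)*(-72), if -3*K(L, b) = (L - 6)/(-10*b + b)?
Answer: -1549/15 ≈ -103.27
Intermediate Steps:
K(L, b) = (-6 + L)/(27*b) (K(L, b) = -(L - 6)/(3*(-10*b + b)) = -(-6 + L)/(3*((-9*b))) = -(-6 + L)*(-1/(9*b))/3 = -(-1)*(-6 + L)/(27*b) = (-6 + L)/(27*b))
-107 + K(13, -5)*(-72) = -107 + ((1/27)*(-6 + 13)/(-5))*(-72) = -107 + ((1/27)*(-1/5)*7)*(-72) = -107 - 7/135*(-72) = -107 + 56/15 = -1549/15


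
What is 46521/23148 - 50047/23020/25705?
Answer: 382314874627/190240905650 ≈ 2.0096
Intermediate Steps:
46521/23148 - 50047/23020/25705 = 46521*(1/23148) - 50047*1/23020*(1/25705) = 5169/2572 - 50047/23020*1/25705 = 5169/2572 - 50047/591729100 = 382314874627/190240905650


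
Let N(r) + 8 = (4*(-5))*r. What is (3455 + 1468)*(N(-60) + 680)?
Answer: 9215856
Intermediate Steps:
N(r) = -8 - 20*r (N(r) = -8 + (4*(-5))*r = -8 - 20*r)
(3455 + 1468)*(N(-60) + 680) = (3455 + 1468)*((-8 - 20*(-60)) + 680) = 4923*((-8 + 1200) + 680) = 4923*(1192 + 680) = 4923*1872 = 9215856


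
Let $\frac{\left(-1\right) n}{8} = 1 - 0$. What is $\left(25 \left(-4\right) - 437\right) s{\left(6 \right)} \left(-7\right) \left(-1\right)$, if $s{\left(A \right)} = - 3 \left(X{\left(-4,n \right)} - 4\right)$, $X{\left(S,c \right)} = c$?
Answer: $-135324$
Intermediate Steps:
$n = -8$ ($n = - 8 \left(1 - 0\right) = - 8 \left(1 + 0\right) = \left(-8\right) 1 = -8$)
$s{\left(A \right)} = 36$ ($s{\left(A \right)} = - 3 \left(-8 - 4\right) = \left(-3\right) \left(-12\right) = 36$)
$\left(25 \left(-4\right) - 437\right) s{\left(6 \right)} \left(-7\right) \left(-1\right) = \left(25 \left(-4\right) - 437\right) 36 \left(-7\right) \left(-1\right) = \left(-100 - 437\right) \left(\left(-252\right) \left(-1\right)\right) = \left(-537\right) 252 = -135324$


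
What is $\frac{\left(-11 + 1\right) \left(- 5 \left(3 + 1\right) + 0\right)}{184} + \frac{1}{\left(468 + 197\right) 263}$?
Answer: $\frac{4372398}{4022585} \approx 1.087$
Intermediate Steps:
$\frac{\left(-11 + 1\right) \left(- 5 \left(3 + 1\right) + 0\right)}{184} + \frac{1}{\left(468 + 197\right) 263} = - 10 \left(\left(-5\right) 4 + 0\right) \frac{1}{184} + \frac{1}{665} \cdot \frac{1}{263} = - 10 \left(-20 + 0\right) \frac{1}{184} + \frac{1}{665} \cdot \frac{1}{263} = \left(-10\right) \left(-20\right) \frac{1}{184} + \frac{1}{174895} = 200 \cdot \frac{1}{184} + \frac{1}{174895} = \frac{25}{23} + \frac{1}{174895} = \frac{4372398}{4022585}$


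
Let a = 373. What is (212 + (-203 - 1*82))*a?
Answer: -27229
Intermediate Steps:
(212 + (-203 - 1*82))*a = (212 + (-203 - 1*82))*373 = (212 + (-203 - 82))*373 = (212 - 285)*373 = -73*373 = -27229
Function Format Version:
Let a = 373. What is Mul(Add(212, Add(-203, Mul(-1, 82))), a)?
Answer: -27229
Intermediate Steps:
Mul(Add(212, Add(-203, Mul(-1, 82))), a) = Mul(Add(212, Add(-203, Mul(-1, 82))), 373) = Mul(Add(212, Add(-203, -82)), 373) = Mul(Add(212, -285), 373) = Mul(-73, 373) = -27229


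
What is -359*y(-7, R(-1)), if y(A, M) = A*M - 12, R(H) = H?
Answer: 1795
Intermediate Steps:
y(A, M) = -12 + A*M
-359*y(-7, R(-1)) = -359*(-12 - 7*(-1)) = -359*(-12 + 7) = -359*(-5) = 1795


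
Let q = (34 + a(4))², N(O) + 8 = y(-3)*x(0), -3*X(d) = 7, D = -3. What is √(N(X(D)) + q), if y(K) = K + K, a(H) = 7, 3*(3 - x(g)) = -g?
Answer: √1655 ≈ 40.682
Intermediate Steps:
x(g) = 3 + g/3 (x(g) = 3 - (-1)*g/3 = 3 + g/3)
y(K) = 2*K
X(d) = -7/3 (X(d) = -⅓*7 = -7/3)
N(O) = -26 (N(O) = -8 + (2*(-3))*(3 + (⅓)*0) = -8 - 6*(3 + 0) = -8 - 6*3 = -8 - 18 = -26)
q = 1681 (q = (34 + 7)² = 41² = 1681)
√(N(X(D)) + q) = √(-26 + 1681) = √1655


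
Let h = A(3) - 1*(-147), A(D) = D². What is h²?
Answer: 24336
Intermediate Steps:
h = 156 (h = 3² - 1*(-147) = 9 + 147 = 156)
h² = 156² = 24336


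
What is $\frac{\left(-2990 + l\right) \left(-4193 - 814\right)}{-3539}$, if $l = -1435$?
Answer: $- \frac{22155975}{3539} \approx -6260.5$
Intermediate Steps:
$\frac{\left(-2990 + l\right) \left(-4193 - 814\right)}{-3539} = \frac{\left(-2990 - 1435\right) \left(-4193 - 814\right)}{-3539} = \left(-4425\right) \left(-5007\right) \left(- \frac{1}{3539}\right) = 22155975 \left(- \frac{1}{3539}\right) = - \frac{22155975}{3539}$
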